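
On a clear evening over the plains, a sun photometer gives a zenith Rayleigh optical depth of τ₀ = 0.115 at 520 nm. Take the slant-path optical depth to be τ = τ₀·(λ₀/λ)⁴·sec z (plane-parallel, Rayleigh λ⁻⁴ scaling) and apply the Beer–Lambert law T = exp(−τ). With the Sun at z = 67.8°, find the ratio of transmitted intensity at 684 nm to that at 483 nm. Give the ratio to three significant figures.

Airmass: sec 67.8° = 2.6466.
τ(684 nm) = 0.115 × (520/684)⁴ × 2.6466 = 0.115 × 0.3340 × 2.6466 = 0.1017.
τ(483 nm) = 0.115 × (520/483)⁴ × 2.6466 = 0.115 × 1.3435 × 2.6466 = 0.4089.
T(684)/T(483) = exp(τ_B − τ_A) = exp(0.3072) = 1.3597.

1.36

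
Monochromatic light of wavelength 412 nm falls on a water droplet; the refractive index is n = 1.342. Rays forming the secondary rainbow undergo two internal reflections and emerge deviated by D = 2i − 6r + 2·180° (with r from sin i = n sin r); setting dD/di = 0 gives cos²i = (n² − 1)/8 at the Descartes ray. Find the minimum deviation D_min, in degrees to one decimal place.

cos²i = (1.80096 − 1)/8 = 0.10012; i = arccos(0.31642) = 71.554°.
sin r = sin 71.554°/1.342 = 0.70687; r = 44.981°.
D_min = 2·71.554° − 6·44.981° + 360° = 233.222°.

233.2°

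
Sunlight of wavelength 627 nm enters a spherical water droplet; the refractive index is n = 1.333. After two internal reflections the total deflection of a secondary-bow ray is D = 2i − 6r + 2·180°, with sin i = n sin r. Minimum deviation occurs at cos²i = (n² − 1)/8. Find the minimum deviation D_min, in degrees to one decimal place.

cos²i = (1.77689 − 1)/8 = 0.09711; i = arccos(0.31163) = 71.843°.
sin r = sin 71.843°/1.333 = 0.71283; r = 45.466°.
D_min = 2·71.843° − 6·45.466° + 360° = 230.891°.

230.9°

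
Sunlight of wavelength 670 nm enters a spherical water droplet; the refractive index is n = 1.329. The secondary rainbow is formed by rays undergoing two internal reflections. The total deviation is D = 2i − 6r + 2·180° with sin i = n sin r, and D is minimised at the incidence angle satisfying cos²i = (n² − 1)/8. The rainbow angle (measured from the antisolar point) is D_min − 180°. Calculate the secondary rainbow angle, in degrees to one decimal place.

cos²i = (1.76624 − 1)/8 = 0.09578; i = arccos(0.30948) = 71.972°.
sin r = sin 71.972°/1.329 = 0.71550; r = 45.685°.
D_min = 2·71.972° − 6·45.685° + 360° = 229.837°.
Rainbow angle = D_min − 180° = 49.837°.

49.8°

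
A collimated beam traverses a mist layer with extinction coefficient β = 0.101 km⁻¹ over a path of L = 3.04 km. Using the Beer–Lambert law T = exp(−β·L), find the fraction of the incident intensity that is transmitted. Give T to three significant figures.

0.736

τ = β·L = 0.101 × 3.04 = 0.3070.
T = exp(−0.3070) = 0.7356.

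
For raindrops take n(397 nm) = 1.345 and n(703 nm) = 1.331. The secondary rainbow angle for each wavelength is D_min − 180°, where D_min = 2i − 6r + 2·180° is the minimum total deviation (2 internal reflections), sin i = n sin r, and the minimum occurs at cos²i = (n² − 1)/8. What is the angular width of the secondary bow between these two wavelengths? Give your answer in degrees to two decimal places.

3.62°

At 397 nm (n = 1.345): cos²i = 0.10113 → i = 71.458°, r = 44.821°, D_min = 233.987°, rainbow angle = 53.987°.
At 703 nm (n = 1.331): cos²i = 0.09645 → i = 71.907°, r = 45.575°, D_min = 230.365°, rainbow angle = 50.365°.
Angular width = |53.987° − 50.365°| = 3.622°.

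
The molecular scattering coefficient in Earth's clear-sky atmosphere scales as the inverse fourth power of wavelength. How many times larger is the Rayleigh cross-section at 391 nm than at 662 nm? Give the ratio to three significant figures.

8.22

Rayleigh scattering ∝ λ⁻⁴, so the ratio of coefficients is the inverse fourth power of the wavelength ratio.
σ(391)/σ(662) = (662/391)⁴ = (1.6931)⁴ = 8.217.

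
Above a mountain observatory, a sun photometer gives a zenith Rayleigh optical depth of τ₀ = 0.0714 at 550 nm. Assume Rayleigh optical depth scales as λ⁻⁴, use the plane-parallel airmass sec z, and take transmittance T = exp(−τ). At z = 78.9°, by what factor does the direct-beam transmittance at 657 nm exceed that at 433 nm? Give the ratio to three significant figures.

Airmass: sec 78.9° = 5.1942.
τ(657 nm) = 0.0714 × (550/657)⁴ × 5.1942 = 0.0714 × 0.4911 × 5.1942 = 0.1821.
τ(433 nm) = 0.0714 × (550/433)⁴ × 5.1942 = 0.0714 × 2.6031 × 5.1942 = 0.9654.
T(657)/T(433) = exp(τ_B − τ_A) = exp(0.7833) = 2.1886.

2.19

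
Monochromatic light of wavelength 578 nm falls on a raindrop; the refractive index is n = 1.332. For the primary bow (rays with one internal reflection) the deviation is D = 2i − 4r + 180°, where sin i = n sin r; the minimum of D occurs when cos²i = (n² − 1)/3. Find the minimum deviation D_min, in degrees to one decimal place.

137.8°

cos²i = (1.77422 − 1)/3 = 0.25807; i = arccos(0.50801) = 59.469°.
sin r = sin 59.469°/1.332 = 0.64666; r = 40.290°.
D_min = 2·59.469° − 4·40.290° + 180° = 137.776°.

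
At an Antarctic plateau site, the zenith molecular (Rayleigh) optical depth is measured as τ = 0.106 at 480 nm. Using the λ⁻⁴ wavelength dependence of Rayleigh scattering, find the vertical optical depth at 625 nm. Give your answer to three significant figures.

τ(625 nm) = τ(480 nm) × (480/625)⁴ = 0.106 × (0.7680)⁴ = 0.106 × 0.3479 = 0.0369.

0.0369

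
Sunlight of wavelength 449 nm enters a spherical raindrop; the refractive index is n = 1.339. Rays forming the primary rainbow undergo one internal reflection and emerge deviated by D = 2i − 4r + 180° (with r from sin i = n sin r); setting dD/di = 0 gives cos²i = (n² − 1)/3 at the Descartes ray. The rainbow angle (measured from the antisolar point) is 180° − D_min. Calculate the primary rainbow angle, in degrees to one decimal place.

41.2°

cos²i = (1.79292 − 1)/3 = 0.26431; i = arccos(0.51411) = 59.062°.
sin r = sin 59.062°/1.339 = 0.64057; r = 39.834°.
D_min = 2·59.062° − 4·39.834° + 180° = 138.786°.
Rainbow angle = 180° − D_min = 41.214°.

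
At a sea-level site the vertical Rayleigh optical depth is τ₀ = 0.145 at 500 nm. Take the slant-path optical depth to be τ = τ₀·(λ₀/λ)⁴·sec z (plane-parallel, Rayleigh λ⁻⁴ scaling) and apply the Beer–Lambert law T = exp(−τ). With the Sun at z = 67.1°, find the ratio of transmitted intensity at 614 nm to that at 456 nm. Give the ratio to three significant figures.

Airmass: sec 67.1° = 2.5699.
τ(614 nm) = 0.145 × (500/614)⁴ × 2.5699 = 0.145 × 0.4398 × 2.5699 = 0.1639.
τ(456 nm) = 0.145 × (500/456)⁴ × 2.5699 = 0.145 × 1.4455 × 2.5699 = 0.5386.
T(614)/T(456) = exp(τ_B − τ_A) = exp(0.3748) = 1.4547.

1.45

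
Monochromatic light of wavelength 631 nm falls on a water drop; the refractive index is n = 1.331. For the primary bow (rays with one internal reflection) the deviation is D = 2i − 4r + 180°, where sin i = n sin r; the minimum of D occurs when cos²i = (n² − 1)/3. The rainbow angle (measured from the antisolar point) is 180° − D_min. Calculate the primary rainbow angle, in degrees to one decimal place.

42.4°

cos²i = (1.77156 − 1)/3 = 0.25719; i = arccos(0.50714) = 59.527°.
sin r = sin 59.527°/1.331 = 0.64753; r = 40.356°.
D_min = 2·59.527° − 4·40.356° + 180° = 137.630°.
Rainbow angle = 180° − D_min = 42.370°.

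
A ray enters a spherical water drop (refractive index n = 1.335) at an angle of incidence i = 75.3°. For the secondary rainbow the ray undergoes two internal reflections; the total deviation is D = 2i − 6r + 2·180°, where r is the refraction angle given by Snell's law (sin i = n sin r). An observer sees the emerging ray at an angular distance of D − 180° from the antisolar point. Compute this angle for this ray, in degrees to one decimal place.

52.0°

sin r = sin 75.3° / 1.335 = 0.9673/1.335 = 0.7245; r = 46.43°.
D = 2·75.3° − 6·46.43° + 2·180° = 150.60° − 278.59° + 360° = 232.01°.
Angle from antisolar point = D − 180° = 52.01°.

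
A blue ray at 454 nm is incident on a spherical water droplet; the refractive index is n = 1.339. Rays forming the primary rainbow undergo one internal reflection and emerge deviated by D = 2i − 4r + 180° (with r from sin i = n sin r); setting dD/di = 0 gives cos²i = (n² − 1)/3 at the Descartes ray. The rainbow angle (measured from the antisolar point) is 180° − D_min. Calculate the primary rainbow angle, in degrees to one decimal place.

cos²i = (1.79292 − 1)/3 = 0.26431; i = arccos(0.51411) = 59.062°.
sin r = sin 59.062°/1.339 = 0.64057; r = 39.834°.
D_min = 2·59.062° − 4·39.834° + 180° = 138.786°.
Rainbow angle = 180° − D_min = 41.214°.

41.2°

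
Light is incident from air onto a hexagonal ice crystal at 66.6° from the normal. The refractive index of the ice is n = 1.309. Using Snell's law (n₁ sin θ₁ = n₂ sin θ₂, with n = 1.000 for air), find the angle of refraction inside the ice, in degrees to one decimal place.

Snell: sin θ_r = sin θ_i / n = sin 66.6° / 1.309 = 0.9178 / 1.309 = 0.7011.
θ_r = arcsin(0.7011) = 44.52°.

44.5°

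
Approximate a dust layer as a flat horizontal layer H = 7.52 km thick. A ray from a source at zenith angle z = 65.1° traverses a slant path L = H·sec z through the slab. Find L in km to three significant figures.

17.9 km

sec z = 1/cos 65.1° = 2.3751.
L = 7.52 × 2.3751 = 17.861 km.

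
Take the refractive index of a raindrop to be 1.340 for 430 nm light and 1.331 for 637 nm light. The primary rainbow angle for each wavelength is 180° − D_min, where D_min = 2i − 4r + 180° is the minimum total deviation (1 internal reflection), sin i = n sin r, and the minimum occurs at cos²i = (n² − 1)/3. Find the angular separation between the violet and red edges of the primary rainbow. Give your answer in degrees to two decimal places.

At 430 nm (n = 1.340): cos²i = 0.26520 → i = 59.004°, r = 39.770°, D_min = 138.929°, rainbow angle = 41.071°.
At 637 nm (n = 1.331): cos²i = 0.25719 → i = 59.527°, r = 40.356°, D_min = 137.630°, rainbow angle = 42.370°.
Angular width = |41.071° − 42.370°| = 1.299°.

1.30°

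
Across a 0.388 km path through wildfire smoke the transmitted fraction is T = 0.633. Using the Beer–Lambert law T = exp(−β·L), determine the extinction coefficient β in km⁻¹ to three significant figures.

1.18 km⁻¹

Beer–Lambert: T = exp(−βL) ⇒ β = −ln(T)/L = −ln(0.633)/0.388 = 0.4573/0.388 = 1.179 km⁻¹.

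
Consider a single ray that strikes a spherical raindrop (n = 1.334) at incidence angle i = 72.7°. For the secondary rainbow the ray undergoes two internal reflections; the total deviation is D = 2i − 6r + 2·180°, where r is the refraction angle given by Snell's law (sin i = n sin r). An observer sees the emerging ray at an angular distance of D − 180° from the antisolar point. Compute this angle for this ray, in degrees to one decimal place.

51.2°

sin r = sin 72.7° / 1.334 = 0.9548/1.334 = 0.7157; r = 45.70°.
D = 2·72.7° − 6·45.70° + 2·180° = 145.40° − 274.21° + 360° = 231.19°.
Angle from antisolar point = D − 180° = 51.19°.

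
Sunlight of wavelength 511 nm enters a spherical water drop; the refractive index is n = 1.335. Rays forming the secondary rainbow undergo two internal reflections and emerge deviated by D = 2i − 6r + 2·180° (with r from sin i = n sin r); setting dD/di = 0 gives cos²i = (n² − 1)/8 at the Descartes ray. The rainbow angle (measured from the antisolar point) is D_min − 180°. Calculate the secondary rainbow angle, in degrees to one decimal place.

51.4°

cos²i = (1.78222 − 1)/8 = 0.09778; i = arccos(0.31269) = 71.778°.
sin r = sin 71.778°/1.335 = 0.71150; r = 45.357°.
D_min = 2·71.778° − 6·45.357° + 360° = 231.414°.
Rainbow angle = D_min − 180° = 51.414°.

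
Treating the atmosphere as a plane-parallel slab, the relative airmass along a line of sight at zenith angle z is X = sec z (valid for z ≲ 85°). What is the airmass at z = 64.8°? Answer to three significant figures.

X = sec z = 1/cos 64.8° = 1/0.4258 = 2.3486.

2.35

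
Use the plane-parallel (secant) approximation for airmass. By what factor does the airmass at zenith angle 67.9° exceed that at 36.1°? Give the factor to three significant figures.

X(67.9°)/X(36.1°) = sec 67.9° / sec 36.1° = cos 36.1° / cos 67.9° = 0.8080/0.3762 = 2.1476.

2.15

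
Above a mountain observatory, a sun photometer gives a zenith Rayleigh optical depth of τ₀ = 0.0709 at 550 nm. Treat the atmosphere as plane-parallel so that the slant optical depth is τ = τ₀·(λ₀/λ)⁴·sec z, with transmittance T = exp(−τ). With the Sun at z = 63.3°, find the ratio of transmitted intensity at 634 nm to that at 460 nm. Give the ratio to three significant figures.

1.26

Airmass: sec 63.3° = 2.2256.
τ(634 nm) = 0.0709 × (550/634)⁴ × 2.2256 = 0.0709 × 0.5664 × 2.2256 = 0.0894.
τ(460 nm) = 0.0709 × (550/460)⁴ × 2.2256 = 0.0709 × 2.0437 × 2.2256 = 0.3225.
T(634)/T(460) = exp(τ_B − τ_A) = exp(0.2331) = 1.2625.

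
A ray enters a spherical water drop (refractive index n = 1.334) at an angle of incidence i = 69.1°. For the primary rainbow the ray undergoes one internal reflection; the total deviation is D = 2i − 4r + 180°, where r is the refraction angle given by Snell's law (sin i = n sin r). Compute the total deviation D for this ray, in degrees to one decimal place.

140.4°

sin r = sin 69.1° / 1.334 = 0.9342/1.334 = 0.7003; r = 44.45°.
D = 2·69.1° − 4·44.45° + 180° = 138.20° − 177.81° + 180° = 140.39°.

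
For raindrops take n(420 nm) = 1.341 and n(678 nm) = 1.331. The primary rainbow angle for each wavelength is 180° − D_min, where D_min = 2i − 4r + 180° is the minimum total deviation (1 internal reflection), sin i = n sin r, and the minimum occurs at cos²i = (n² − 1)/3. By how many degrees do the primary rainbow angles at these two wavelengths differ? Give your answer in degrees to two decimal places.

At 420 nm (n = 1.341): cos²i = 0.26609 → i = 58.946°, r = 39.705°, D_min = 139.071°, rainbow angle = 40.929°.
At 678 nm (n = 1.331): cos²i = 0.25719 → i = 59.527°, r = 40.356°, D_min = 137.630°, rainbow angle = 42.370°.
Angular width = |40.929° − 42.370°| = 1.441°.

1.44°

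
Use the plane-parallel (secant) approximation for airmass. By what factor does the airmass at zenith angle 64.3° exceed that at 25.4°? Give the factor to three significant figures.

2.08

X(64.3°)/X(25.4°) = sec 64.3° / sec 25.4° = cos 25.4° / cos 64.3° = 0.9033/0.4337 = 2.0831.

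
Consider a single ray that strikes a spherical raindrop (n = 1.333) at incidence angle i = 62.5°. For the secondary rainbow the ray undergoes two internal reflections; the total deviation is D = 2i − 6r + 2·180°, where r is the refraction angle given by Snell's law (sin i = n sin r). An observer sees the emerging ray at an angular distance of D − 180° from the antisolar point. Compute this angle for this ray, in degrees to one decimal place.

54.7°

sin r = sin 62.5° / 1.333 = 0.8870/1.333 = 0.6654; r = 41.71°.
D = 2·62.5° − 6·41.71° + 2·180° = 125.00° − 250.29° + 360° = 234.71°.
Angle from antisolar point = D − 180° = 54.71°.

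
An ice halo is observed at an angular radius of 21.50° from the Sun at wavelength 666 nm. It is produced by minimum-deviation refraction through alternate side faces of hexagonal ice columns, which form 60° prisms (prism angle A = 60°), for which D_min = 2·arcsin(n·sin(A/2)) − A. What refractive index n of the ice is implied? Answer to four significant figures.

Rearranging: n = sin((D_min + A)/2) / sin(A/2).
(D_min + A)/2 = (21.50° + 60°)/2 = 40.750°.
n = sin 40.750° / sin 30° = 0.6528 / 0.5000 = 1.3055.

1.306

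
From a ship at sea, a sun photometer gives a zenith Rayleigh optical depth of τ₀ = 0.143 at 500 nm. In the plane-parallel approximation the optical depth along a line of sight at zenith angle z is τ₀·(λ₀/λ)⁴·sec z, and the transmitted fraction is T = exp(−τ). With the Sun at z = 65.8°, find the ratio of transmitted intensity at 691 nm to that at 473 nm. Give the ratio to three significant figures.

Airmass: sec 65.8° = 2.4395.
τ(691 nm) = 0.143 × (500/691)⁴ × 2.4395 = 0.143 × 0.2741 × 2.4395 = 0.0956.
τ(473 nm) = 0.143 × (500/473)⁴ × 2.4395 = 0.143 × 1.2486 × 2.4395 = 0.4356.
T(691)/T(473) = exp(τ_B − τ_A) = exp(0.3399) = 1.4049.

1.40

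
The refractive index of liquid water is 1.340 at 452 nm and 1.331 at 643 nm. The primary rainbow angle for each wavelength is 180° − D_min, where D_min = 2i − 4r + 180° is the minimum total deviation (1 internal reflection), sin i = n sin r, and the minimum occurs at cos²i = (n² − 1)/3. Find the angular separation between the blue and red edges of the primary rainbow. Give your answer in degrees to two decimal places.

At 452 nm (n = 1.340): cos²i = 0.26520 → i = 59.004°, r = 39.770°, D_min = 138.929°, rainbow angle = 41.071°.
At 643 nm (n = 1.331): cos²i = 0.25719 → i = 59.527°, r = 40.356°, D_min = 137.630°, rainbow angle = 42.370°.
Angular width = |41.071° − 42.370°| = 1.299°.

1.30°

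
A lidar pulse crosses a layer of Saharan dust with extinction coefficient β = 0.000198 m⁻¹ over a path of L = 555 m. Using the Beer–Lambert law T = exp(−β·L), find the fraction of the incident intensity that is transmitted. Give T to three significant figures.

τ = β·L = 0.000198 × 555 = 0.1099.
T = exp(−0.1099) = 0.8959.

0.896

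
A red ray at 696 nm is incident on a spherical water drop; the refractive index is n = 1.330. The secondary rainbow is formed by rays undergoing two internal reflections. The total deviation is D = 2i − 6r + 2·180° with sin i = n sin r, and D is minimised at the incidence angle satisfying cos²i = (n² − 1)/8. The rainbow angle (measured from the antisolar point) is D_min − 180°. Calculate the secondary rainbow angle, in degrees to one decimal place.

50.1°

cos²i = (1.76890 − 1)/8 = 0.09611; i = arccos(0.31002) = 71.940°.
sin r = sin 71.940°/1.330 = 0.71483; r = 45.630°.
D_min = 2·71.940° − 6·45.630° + 360° = 230.101°.
Rainbow angle = D_min − 180° = 50.101°.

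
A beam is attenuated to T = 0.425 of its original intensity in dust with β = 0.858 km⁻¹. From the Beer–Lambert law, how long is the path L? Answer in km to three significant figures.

0.997 km

Beer–Lambert: T = exp(−βL) ⇒ L = −ln(T)/β = −ln(0.425)/0.858 = 0.8557/0.858 = 0.9973 km.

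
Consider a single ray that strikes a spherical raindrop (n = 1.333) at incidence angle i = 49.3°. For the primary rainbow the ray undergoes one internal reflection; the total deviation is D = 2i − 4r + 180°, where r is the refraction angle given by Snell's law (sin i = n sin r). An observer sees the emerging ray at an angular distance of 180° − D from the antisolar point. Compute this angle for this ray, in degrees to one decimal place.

40.1°

sin r = sin 49.3° / 1.333 = 0.7581/1.333 = 0.5687; r = 34.66°.
D = 2·49.3° − 4·34.66° + 180° = 98.60° − 138.65° + 180° = 139.95°.
Angle from antisolar point = 180° − D = 40.05°.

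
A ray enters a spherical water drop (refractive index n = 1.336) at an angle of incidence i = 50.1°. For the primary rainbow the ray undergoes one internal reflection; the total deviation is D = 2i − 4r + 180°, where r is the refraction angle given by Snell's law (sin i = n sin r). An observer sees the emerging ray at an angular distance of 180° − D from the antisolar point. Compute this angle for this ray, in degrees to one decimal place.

sin r = sin 50.1° / 1.336 = 0.7672/1.336 = 0.5742; r = 35.05°.
D = 2·50.1° − 4·35.05° + 180° = 100.20° − 140.18° + 180° = 140.02°.
Angle from antisolar point = 180° − D = 39.98°.

40.0°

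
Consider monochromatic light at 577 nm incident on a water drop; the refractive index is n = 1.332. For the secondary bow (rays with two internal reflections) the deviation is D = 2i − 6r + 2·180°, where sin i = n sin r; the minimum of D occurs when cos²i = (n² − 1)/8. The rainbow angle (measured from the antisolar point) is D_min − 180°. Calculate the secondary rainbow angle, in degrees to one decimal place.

50.6°

cos²i = (1.77422 − 1)/8 = 0.09678; i = arccos(0.31109) = 71.875°.
sin r = sin 71.875°/1.332 = 0.71350; r = 45.520°.
D_min = 2·71.875° − 6·45.520° + 360° = 230.628°.
Rainbow angle = D_min − 180° = 50.628°.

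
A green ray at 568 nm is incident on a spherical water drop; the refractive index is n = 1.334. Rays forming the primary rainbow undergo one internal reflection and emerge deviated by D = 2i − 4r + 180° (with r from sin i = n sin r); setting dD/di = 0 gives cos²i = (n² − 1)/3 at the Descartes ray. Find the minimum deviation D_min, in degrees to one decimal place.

138.1°

cos²i = (1.77956 − 1)/3 = 0.25985; i = arccos(0.50976) = 59.352°.
sin r = sin 59.352°/1.334 = 0.64492; r = 40.159°.
D_min = 2·59.352° − 4·40.159° + 180° = 138.067°.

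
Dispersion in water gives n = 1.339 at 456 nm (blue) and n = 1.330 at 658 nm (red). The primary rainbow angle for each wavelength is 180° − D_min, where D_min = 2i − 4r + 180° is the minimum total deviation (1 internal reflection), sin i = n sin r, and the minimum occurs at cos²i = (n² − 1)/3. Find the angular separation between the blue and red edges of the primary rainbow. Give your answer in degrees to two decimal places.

At 456 nm (n = 1.339): cos²i = 0.26431 → i = 59.062°, r = 39.834°, D_min = 138.786°, rainbow angle = 41.214°.
At 658 nm (n = 1.330): cos²i = 0.25630 → i = 59.585°, r = 40.422°, D_min = 137.484°, rainbow angle = 42.516°.
Angular width = |41.214° − 42.516°| = 1.303°.

1.30°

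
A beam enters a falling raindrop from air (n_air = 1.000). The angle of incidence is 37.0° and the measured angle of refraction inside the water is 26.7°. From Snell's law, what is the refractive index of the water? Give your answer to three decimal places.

1.339

n = sin θ_i / sin θ_r = sin 37.0° / sin 26.7° = 0.6018 / 0.4493 = 1.3394.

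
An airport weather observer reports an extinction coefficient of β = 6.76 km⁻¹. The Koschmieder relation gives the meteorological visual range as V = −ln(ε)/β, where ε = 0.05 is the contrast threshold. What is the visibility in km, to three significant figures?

0.443 km

V = −ln(0.05) / 6.76 = 2.996 / 6.76 = 0.4432 km.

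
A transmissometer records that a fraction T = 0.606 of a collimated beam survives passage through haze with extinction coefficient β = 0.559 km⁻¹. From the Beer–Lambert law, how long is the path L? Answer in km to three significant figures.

0.896 km

Beer–Lambert: T = exp(−βL) ⇒ L = −ln(T)/β = −ln(0.606)/0.559 = 0.5009/0.559 = 0.896 km.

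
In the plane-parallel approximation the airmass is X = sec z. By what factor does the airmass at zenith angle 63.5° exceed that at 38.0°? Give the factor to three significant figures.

X(63.5°)/X(38.0°) = sec 63.5° / sec 38.0° = cos 38.0° / cos 63.5° = 0.7880/0.4462 = 1.7661.

1.77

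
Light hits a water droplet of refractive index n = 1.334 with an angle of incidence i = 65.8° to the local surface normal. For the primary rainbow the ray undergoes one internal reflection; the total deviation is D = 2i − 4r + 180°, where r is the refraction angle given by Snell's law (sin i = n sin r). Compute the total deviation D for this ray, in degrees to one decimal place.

139.1°

sin r = sin 65.8° / 1.334 = 0.9121/1.334 = 0.6837; r = 43.14°.
D = 2·65.8° − 4·43.14° + 180° = 131.60° − 172.55° + 180° = 139.05°.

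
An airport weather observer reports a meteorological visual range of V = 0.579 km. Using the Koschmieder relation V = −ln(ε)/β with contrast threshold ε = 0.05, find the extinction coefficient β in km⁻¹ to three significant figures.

β = −ln(0.05) / V = 2.996 / 0.579 = 5.1740 km⁻¹.

5.17 km⁻¹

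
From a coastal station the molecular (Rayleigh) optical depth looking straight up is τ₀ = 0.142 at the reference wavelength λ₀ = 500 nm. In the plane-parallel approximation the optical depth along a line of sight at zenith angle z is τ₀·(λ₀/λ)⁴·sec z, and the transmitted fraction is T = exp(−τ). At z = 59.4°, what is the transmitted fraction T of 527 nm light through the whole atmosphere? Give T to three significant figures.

0.798

sec 59.4° = 1.9645.
τ = 0.142 × (500/527)⁴ × 1.9645 = 0.142 × 0.8103 × 1.9645 = 0.2260.
T = exp(−0.2260) = 0.7977.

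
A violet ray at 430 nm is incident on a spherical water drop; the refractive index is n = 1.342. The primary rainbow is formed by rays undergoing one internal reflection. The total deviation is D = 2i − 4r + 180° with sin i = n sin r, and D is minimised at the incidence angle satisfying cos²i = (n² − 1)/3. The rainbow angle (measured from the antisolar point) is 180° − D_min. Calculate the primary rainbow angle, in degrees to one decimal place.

40.8°

cos²i = (1.80096 − 1)/3 = 0.26699; i = arccos(0.51671) = 58.888°.
sin r = sin 58.888°/1.342 = 0.63797; r = 39.641°.
D_min = 2·58.888° − 4·39.641° + 180° = 139.213°.
Rainbow angle = 180° − D_min = 40.787°.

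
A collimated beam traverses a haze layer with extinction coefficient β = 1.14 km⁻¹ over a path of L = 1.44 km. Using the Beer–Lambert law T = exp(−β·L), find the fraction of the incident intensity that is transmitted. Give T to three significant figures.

τ = β·L = 1.14 × 1.44 = 1.6416.
T = exp(−1.6416) = 0.1937.

0.194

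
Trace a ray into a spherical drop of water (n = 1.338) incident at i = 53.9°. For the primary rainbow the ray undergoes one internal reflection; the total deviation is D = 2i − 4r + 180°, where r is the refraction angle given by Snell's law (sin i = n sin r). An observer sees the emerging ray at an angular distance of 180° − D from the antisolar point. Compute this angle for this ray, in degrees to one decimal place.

sin r = sin 53.9° / 1.338 = 0.8080/1.338 = 0.6039; r = 37.15°.
D = 2·53.9° − 4·37.15° + 180° = 107.80° − 148.59° + 180° = 139.21°.
Angle from antisolar point = 180° − D = 40.79°.

40.8°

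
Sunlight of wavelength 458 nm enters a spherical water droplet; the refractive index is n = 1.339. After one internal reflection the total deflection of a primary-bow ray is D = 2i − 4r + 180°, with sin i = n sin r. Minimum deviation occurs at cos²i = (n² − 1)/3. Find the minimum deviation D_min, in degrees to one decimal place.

cos²i = (1.79292 − 1)/3 = 0.26431; i = arccos(0.51411) = 59.062°.
sin r = sin 59.062°/1.339 = 0.64057; r = 39.834°.
D_min = 2·59.062° − 4·39.834° + 180° = 138.786°.

138.8°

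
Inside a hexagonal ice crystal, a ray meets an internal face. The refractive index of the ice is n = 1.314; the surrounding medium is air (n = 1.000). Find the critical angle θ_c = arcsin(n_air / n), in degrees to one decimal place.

49.6°

sin θ_c = n_air / n = 1.000 / 1.314 = 0.7610.
θ_c = arcsin(0.7610) = 49.56°.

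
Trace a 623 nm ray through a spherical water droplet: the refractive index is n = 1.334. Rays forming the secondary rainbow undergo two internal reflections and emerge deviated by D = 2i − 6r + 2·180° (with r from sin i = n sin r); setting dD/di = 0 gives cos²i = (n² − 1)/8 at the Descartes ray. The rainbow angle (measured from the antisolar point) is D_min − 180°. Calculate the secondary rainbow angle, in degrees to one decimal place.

51.2°

cos²i = (1.77956 − 1)/8 = 0.09744; i = arccos(0.31216) = 71.810°.
sin r = sin 71.810°/1.334 = 0.71217; r = 45.411°.
D_min = 2·71.810° − 6·45.411° + 360° = 231.153°.
Rainbow angle = D_min − 180° = 51.153°.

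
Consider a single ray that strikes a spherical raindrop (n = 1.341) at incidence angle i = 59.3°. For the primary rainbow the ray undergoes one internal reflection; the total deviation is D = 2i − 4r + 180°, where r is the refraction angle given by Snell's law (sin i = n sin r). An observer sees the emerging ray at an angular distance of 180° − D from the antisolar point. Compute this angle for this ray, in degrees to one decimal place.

sin r = sin 59.3° / 1.341 = 0.8599/1.341 = 0.6412; r = 39.88°.
D = 2·59.3° − 4·39.88° + 180° = 118.60° − 159.53° + 180° = 139.07°.
Angle from antisolar point = 180° − D = 40.93°.

40.9°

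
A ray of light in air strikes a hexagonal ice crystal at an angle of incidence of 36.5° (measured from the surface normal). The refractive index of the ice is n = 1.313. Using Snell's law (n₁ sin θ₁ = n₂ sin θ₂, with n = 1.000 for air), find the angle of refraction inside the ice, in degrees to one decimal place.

26.9°

Snell: sin θ_r = sin θ_i / n = sin 36.5° / 1.313 = 0.5948 / 1.313 = 0.4530.
θ_r = arcsin(0.4530) = 26.94°.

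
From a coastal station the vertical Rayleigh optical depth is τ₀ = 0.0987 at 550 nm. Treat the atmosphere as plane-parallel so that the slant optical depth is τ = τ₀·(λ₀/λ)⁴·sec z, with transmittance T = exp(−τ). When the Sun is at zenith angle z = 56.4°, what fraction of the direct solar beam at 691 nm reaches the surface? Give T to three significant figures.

0.931

sec 56.4° = 1.8070.
τ = 0.0987 × (550/691)⁴ × 1.8070 = 0.0987 × 0.4014 × 1.8070 = 0.0716.
T = exp(−0.0716) = 0.9309.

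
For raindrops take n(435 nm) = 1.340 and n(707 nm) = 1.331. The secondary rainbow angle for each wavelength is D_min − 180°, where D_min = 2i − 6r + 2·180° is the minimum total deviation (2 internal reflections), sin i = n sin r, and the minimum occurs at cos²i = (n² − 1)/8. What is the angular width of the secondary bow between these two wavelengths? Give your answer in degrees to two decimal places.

At 435 nm (n = 1.340): cos²i = 0.09945 → i = 71.618°, r = 45.088°, D_min = 232.709°, rainbow angle = 52.709°.
At 707 nm (n = 1.331): cos²i = 0.09645 → i = 71.907°, r = 45.575°, D_min = 230.365°, rainbow angle = 50.365°.
Angular width = |52.709° − 50.365°| = 2.344°.

2.34°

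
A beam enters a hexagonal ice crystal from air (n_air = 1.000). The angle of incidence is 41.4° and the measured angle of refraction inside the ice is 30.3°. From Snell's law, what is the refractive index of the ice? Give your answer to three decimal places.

n = sin θ_i / sin θ_r = sin 41.4° / sin 30.3° = 0.6613 / 0.5045 = 1.3108.

1.311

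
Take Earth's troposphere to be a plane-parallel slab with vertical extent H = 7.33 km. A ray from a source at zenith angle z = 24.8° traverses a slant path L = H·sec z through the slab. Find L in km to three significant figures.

sec z = 1/cos 24.8° = 1.1016.
L = 7.33 × 1.1016 = 8.075 km.

8.07 km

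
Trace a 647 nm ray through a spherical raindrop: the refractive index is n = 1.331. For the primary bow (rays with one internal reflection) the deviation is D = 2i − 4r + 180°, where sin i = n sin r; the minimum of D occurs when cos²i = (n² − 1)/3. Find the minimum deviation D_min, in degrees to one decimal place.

137.6°

cos²i = (1.77156 − 1)/3 = 0.25719; i = arccos(0.50714) = 59.527°.
sin r = sin 59.527°/1.331 = 0.64753; r = 40.356°.
D_min = 2·59.527° − 4·40.356° + 180° = 137.630°.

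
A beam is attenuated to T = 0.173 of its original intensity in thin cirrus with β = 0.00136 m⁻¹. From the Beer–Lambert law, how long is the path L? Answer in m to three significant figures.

Beer–Lambert: T = exp(−βL) ⇒ L = −ln(T)/β = −ln(0.173)/0.00136 = 1.7545/0.00136 = 1290 m.

1290 m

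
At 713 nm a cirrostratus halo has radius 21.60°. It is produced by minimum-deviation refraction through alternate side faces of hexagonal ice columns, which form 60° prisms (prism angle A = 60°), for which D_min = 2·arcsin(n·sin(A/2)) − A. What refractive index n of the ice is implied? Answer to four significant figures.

Rearranging: n = sin((D_min + A)/2) / sin(A/2).
(D_min + A)/2 = (21.60° + 60°)/2 = 40.800°.
n = sin 40.800° / sin 30° = 0.6534 / 0.5000 = 1.3068.

1.307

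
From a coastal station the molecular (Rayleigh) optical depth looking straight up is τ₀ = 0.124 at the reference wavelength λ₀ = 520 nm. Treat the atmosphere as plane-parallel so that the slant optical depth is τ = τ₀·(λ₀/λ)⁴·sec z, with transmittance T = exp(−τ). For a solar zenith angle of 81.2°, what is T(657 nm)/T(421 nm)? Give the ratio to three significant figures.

Airmass: sec 81.2° = 6.5366.
τ(657 nm) = 0.124 × (520/657)⁴ × 6.5366 = 0.124 × 0.3924 × 6.5366 = 0.3181.
τ(421 nm) = 0.124 × (520/421)⁴ × 6.5366 = 0.124 × 2.3275 × 6.5366 = 1.8865.
T(657)/T(421) = exp(τ_B − τ_A) = exp(1.5684) = 4.7991.

4.80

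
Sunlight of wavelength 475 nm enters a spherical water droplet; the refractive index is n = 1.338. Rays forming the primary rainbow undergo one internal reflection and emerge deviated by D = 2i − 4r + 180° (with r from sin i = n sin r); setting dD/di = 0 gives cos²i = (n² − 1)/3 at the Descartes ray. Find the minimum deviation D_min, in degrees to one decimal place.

cos²i = (1.79024 − 1)/3 = 0.26341; i = arccos(0.51324) = 59.120°.
sin r = sin 59.120°/1.338 = 0.64144; r = 39.899°.
D_min = 2·59.120° − 4·39.899° + 180° = 138.643°.

138.6°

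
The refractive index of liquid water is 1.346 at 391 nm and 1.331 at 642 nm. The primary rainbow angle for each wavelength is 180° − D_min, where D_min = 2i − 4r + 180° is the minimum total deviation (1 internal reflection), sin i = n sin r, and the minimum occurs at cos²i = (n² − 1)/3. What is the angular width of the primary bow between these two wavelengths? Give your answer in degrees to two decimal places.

2.15°

At 391 nm (n = 1.346): cos²i = 0.27057 → i = 58.657°, r = 39.384°, D_min = 139.775°, rainbow angle = 40.225°.
At 642 nm (n = 1.331): cos²i = 0.25719 → i = 59.527°, r = 40.356°, D_min = 137.630°, rainbow angle = 42.370°.
Angular width = |40.225° − 42.370°| = 2.145°.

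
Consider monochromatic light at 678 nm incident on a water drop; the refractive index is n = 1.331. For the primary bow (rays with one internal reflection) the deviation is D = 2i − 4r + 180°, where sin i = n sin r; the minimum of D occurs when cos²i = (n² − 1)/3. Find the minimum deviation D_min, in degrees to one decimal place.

137.6°

cos²i = (1.77156 − 1)/3 = 0.25719; i = arccos(0.50714) = 59.527°.
sin r = sin 59.527°/1.331 = 0.64753; r = 40.356°.
D_min = 2·59.527° − 4·40.356° + 180° = 137.630°.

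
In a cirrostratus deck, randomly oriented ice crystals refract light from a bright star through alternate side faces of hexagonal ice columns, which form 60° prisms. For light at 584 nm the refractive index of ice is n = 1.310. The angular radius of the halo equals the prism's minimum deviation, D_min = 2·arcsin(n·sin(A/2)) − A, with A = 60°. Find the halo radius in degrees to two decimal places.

n·sin(A/2) = 1.310 × sin 30° = 1.310 × 0.5000 = 0.6550.
D_min = 2·arcsin(0.6550) − 60° = 2 × 40.920° − 60° = 21.839°.

21.84°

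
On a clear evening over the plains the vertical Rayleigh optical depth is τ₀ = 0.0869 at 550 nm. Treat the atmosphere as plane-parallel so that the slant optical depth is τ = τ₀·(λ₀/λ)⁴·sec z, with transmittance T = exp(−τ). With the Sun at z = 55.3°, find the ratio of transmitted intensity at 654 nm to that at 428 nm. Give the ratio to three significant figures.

Airmass: sec 55.3° = 1.7566.
τ(654 nm) = 0.0869 × (550/654)⁴ × 1.7566 = 0.0869 × 0.5002 × 1.7566 = 0.0764.
τ(428 nm) = 0.0869 × (550/428)⁴ × 1.7566 = 0.0869 × 2.7269 × 1.7566 = 0.4163.
T(654)/T(428) = exp(τ_B − τ_A) = exp(0.3399) = 1.4048.

1.40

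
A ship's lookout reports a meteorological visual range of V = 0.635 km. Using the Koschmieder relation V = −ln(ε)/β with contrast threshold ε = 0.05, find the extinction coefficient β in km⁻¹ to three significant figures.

4.72 km⁻¹

β = −ln(0.05) / V = 2.996 / 0.635 = 4.7177 km⁻¹.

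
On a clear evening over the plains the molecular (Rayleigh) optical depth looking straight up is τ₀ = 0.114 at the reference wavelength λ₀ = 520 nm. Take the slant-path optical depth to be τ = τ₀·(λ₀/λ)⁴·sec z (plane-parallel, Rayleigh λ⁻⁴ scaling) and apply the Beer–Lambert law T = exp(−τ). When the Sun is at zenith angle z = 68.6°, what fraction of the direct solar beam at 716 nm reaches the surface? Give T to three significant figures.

sec 68.6° = 2.7407.
τ = 0.114 × (520/716)⁴ × 2.7407 = 0.114 × 0.2782 × 2.7407 = 0.0869.
T = exp(−0.0869) = 0.9168.

0.917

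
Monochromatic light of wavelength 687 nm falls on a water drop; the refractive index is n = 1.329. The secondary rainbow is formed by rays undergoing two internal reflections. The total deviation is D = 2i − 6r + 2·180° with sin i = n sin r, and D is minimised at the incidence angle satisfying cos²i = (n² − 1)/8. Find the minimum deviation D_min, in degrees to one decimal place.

cos²i = (1.76624 − 1)/8 = 0.09578; i = arccos(0.30948) = 71.972°.
sin r = sin 71.972°/1.329 = 0.71550; r = 45.685°.
D_min = 2·71.972° − 6·45.685° + 360° = 229.837°.

229.8°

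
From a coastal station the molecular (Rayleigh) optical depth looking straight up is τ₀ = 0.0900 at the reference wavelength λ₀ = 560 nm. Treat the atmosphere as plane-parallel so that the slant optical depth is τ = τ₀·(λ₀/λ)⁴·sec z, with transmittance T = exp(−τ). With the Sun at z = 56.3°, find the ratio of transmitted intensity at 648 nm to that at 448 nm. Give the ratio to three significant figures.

Airmass: sec 56.3° = 1.8023.
τ(648 nm) = 0.0900 × (560/648)⁴ × 1.8023 = 0.0900 × 0.5578 × 1.8023 = 0.0905.
τ(448 nm) = 0.0900 × (560/448)⁴ × 1.8023 = 0.0900 × 2.4414 × 1.8023 = 0.3960.
T(648)/T(448) = exp(τ_B − τ_A) = exp(0.3055) = 1.3574.

1.36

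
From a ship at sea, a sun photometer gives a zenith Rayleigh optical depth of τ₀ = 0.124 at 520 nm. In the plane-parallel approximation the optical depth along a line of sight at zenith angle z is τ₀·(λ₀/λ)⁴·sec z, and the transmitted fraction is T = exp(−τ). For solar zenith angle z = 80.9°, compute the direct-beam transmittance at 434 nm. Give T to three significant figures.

sec 80.9° = 6.3228.
τ = 0.124 × (520/434)⁴ × 6.3228 = 0.124 × 2.0609 × 6.3228 = 1.6158.
T = exp(−1.6158) = 0.1987.

0.199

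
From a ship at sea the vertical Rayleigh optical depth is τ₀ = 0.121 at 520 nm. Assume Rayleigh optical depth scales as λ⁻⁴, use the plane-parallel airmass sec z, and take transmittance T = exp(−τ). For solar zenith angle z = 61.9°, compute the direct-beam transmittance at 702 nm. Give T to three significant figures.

0.926

sec 61.9° = 2.1231.
τ = 0.121 × (520/702)⁴ × 2.1231 = 0.121 × 0.3011 × 2.1231 = 0.0773.
T = exp(−0.0773) = 0.9256.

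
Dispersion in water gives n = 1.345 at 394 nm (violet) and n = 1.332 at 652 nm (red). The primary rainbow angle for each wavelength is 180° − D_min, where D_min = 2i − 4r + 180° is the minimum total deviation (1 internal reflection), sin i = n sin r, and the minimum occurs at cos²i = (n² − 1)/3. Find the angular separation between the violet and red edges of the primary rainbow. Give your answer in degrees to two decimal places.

1.86°

At 394 nm (n = 1.345): cos²i = 0.26967 → i = 58.715°, r = 39.448°, D_min = 139.635°, rainbow angle = 40.365°.
At 652 nm (n = 1.332): cos²i = 0.25807 → i = 59.469°, r = 40.290°, D_min = 137.776°, rainbow angle = 42.224°.
Angular width = |40.365° − 42.224°| = 1.859°.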